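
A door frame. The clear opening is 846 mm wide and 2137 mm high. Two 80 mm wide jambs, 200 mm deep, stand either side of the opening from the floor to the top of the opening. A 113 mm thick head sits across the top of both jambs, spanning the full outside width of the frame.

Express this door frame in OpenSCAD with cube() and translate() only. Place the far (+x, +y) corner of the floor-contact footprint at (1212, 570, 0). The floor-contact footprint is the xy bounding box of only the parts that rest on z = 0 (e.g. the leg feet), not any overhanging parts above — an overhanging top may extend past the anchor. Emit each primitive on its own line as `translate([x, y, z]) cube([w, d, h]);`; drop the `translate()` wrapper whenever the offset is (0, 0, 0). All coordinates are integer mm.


translate([206, 370, 0]) cube([80, 200, 2137]);
translate([1132, 370, 0]) cube([80, 200, 2137]);
translate([206, 370, 2137]) cube([1006, 200, 113]);


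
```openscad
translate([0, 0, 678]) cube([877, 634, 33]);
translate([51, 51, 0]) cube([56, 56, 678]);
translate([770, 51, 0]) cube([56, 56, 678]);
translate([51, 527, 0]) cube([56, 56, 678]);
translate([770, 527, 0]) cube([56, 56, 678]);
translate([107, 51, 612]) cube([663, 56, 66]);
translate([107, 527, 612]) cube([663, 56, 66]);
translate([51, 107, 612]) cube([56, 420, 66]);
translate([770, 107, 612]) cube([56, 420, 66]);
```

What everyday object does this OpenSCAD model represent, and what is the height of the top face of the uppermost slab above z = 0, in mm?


A table. The table height is 711 mm.

A 877×634×33 slab sits at z = 678 on four 56 mm square posts — a table. The top surface is at 678 + 33 = 711 mm.


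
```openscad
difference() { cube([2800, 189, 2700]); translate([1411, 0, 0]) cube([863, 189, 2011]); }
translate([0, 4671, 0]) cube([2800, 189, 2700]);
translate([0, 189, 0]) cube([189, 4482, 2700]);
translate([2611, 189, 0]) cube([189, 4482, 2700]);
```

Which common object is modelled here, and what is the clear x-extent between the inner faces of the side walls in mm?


A single room. The interior width is 2422 mm.

Four walls enclosing a rectangle with a door in the front wall — a room. Outside width 2800 minus two 189 mm walls gives 2422 mm.


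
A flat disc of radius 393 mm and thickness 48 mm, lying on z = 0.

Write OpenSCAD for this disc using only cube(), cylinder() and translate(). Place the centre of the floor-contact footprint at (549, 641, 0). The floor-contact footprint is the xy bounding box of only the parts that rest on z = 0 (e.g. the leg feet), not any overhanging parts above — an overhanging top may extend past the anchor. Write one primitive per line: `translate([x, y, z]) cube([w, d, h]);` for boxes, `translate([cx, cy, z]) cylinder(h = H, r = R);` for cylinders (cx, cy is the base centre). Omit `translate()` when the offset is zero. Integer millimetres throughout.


translate([549, 641, 0]) cylinder(h = 48, r = 393);


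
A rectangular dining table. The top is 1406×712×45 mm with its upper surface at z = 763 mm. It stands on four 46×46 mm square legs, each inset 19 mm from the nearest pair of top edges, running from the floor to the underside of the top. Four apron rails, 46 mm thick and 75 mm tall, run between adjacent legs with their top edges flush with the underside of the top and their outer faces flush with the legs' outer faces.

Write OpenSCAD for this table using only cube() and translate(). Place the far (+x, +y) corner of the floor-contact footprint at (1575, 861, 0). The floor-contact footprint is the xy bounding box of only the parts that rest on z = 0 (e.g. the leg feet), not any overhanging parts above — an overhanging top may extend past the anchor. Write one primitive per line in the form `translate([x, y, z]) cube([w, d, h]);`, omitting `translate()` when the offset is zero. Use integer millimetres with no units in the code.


translate([188, 168, 718]) cube([1406, 712, 45]);
translate([207, 187, 0]) cube([46, 46, 718]);
translate([1529, 187, 0]) cube([46, 46, 718]);
translate([207, 815, 0]) cube([46, 46, 718]);
translate([1529, 815, 0]) cube([46, 46, 718]);
translate([253, 187, 643]) cube([1276, 46, 75]);
translate([253, 815, 643]) cube([1276, 46, 75]);
translate([207, 233, 643]) cube([46, 582, 75]);
translate([1529, 233, 643]) cube([46, 582, 75]);


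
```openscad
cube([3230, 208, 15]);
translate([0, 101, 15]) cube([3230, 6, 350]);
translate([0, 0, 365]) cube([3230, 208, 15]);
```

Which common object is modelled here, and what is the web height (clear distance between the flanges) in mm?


An I-beam. The web height is 350 mm.

Two wide flanges with a thin centred web — an I-beam. Overall 380 mm minus two 15 mm flanges gives a web of 380 − 2·15 = 350 mm.


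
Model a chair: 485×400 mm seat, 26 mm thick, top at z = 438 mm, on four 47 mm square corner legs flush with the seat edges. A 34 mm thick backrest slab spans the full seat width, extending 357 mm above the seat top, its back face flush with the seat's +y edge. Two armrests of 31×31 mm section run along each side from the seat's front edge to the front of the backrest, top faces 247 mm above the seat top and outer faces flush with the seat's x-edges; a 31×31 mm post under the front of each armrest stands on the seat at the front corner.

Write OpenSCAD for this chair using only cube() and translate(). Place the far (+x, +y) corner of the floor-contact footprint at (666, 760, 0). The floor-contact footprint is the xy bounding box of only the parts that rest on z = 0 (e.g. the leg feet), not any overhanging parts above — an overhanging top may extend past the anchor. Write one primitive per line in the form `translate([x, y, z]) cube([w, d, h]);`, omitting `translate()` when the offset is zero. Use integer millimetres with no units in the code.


// leg_h = 438 - 26 = 412
// arm post h = 247 - 31 = 216
translate([181, 360, 412]) cube([485, 400, 26]);
translate([181, 360, 0]) cube([47, 47, 412]);
translate([619, 360, 0]) cube([47, 47, 412]);
translate([181, 713, 0]) cube([47, 47, 412]);
translate([619, 713, 0]) cube([47, 47, 412]);
translate([181, 726, 438]) cube([485, 34, 357]);
translate([181, 360, 654]) cube([31, 366, 31]);
translate([635, 360, 654]) cube([31, 366, 31]);
translate([181, 360, 438]) cube([31, 31, 216]);
translate([635, 360, 438]) cube([31, 31, 216]);


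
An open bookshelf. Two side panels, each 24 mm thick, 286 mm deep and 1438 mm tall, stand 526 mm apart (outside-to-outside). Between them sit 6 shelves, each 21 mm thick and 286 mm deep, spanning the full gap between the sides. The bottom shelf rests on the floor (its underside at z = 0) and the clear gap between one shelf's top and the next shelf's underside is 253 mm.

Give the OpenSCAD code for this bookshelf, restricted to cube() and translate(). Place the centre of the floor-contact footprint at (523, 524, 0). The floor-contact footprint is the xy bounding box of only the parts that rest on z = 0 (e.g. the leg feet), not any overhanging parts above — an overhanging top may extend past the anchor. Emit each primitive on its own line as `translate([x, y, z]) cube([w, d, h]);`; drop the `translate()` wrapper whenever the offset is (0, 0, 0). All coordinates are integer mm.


translate([260, 381, 0]) cube([24, 286, 1438]);
translate([762, 381, 0]) cube([24, 286, 1438]);
translate([284, 381, 0]) cube([478, 286, 21]);
translate([284, 381, 274]) cube([478, 286, 21]);
translate([284, 381, 548]) cube([478, 286, 21]);
translate([284, 381, 822]) cube([478, 286, 21]);
translate([284, 381, 1096]) cube([478, 286, 21]);
translate([284, 381, 1370]) cube([478, 286, 21]);


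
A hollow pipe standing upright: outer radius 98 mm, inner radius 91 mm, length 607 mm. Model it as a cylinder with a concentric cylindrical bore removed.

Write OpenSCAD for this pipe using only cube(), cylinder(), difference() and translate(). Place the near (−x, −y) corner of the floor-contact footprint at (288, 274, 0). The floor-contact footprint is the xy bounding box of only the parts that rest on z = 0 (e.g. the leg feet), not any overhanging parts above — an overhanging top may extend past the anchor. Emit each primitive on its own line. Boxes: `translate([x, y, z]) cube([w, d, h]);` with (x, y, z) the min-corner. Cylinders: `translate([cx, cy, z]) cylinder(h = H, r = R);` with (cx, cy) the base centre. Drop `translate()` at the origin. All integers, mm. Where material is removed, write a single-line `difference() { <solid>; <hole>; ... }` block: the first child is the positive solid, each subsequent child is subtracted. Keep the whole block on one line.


difference() { translate([386, 372, 0]) cylinder(h = 607, r = 98); translate([386, 372, 0]) cylinder(h = 607, r = 91); }


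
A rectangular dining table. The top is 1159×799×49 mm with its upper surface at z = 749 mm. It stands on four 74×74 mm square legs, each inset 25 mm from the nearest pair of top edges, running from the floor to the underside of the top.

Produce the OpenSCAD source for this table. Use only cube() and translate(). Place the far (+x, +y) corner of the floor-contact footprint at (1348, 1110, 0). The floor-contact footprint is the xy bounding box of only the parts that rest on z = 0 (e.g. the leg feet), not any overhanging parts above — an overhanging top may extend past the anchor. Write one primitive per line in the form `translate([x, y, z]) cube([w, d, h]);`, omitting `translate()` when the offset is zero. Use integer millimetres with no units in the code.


translate([214, 336, 700]) cube([1159, 799, 49]);
translate([239, 361, 0]) cube([74, 74, 700]);
translate([1274, 361, 0]) cube([74, 74, 700]);
translate([239, 1036, 0]) cube([74, 74, 700]);
translate([1274, 1036, 0]) cube([74, 74, 700]);


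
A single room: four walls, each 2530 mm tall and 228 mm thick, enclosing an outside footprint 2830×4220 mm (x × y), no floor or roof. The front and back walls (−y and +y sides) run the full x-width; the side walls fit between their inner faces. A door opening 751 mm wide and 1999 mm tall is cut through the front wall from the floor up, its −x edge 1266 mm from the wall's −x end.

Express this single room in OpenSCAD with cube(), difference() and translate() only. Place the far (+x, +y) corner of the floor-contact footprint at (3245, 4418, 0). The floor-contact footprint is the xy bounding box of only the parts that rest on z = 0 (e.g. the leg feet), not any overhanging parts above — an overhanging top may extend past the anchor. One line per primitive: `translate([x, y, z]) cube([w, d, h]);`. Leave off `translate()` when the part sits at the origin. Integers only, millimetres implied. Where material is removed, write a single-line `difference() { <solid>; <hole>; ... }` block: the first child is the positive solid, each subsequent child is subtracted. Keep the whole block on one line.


difference() { translate([415, 198, 0]) cube([2830, 228, 2530]); translate([1681, 198, 0]) cube([751, 228, 1999]); }
translate([415, 4190, 0]) cube([2830, 228, 2530]);
translate([415, 426, 0]) cube([228, 3764, 2530]);
translate([3017, 426, 0]) cube([228, 3764, 2530]);


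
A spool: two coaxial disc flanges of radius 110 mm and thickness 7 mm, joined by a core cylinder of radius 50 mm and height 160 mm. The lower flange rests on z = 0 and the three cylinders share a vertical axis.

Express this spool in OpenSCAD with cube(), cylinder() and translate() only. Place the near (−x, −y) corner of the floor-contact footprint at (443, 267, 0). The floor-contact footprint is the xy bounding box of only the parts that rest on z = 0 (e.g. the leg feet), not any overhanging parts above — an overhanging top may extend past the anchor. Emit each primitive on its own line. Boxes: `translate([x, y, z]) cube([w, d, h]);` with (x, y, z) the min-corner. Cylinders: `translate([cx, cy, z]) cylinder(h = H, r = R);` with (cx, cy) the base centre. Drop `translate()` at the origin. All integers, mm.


translate([553, 377, 0]) cylinder(h = 7, r = 110);
translate([553, 377, 7]) cylinder(h = 160, r = 50);
translate([553, 377, 167]) cylinder(h = 7, r = 110);


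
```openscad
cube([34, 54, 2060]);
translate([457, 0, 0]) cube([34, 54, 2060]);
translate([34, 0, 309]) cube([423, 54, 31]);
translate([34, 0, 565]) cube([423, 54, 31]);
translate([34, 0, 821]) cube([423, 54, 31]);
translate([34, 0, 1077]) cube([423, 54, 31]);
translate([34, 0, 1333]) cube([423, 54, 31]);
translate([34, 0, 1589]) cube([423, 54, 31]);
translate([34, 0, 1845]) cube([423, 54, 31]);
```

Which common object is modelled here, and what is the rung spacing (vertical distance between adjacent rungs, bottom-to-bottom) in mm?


A ladder. The rung spacing is 256 mm.

Two tall 34×54 posts with 7 short bars between them — a ladder. Adjacent rungs sit at z = 309 and z = 565, so the spacing is 565 − 309 = 256 mm.


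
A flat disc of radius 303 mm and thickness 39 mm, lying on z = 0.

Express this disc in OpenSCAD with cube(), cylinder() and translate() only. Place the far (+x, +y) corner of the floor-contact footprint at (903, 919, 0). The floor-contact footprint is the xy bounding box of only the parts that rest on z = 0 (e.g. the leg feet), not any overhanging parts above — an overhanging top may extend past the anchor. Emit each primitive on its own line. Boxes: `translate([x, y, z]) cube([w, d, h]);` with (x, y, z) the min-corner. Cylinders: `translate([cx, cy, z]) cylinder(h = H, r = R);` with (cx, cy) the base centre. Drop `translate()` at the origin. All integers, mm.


translate([600, 616, 0]) cylinder(h = 39, r = 303);


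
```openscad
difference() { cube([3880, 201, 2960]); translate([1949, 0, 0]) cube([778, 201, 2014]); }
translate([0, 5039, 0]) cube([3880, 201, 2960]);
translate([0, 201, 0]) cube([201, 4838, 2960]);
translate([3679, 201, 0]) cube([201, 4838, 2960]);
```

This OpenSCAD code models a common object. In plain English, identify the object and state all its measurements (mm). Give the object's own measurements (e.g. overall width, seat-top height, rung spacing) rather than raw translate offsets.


A single room: four walls, each 2960 mm tall and 201 mm thick, enclosing an outside footprint 3880×5240 mm (x × y), no floor or roof. The front and back walls (−y and +y sides) run the full x-width; the side walls fit between their inner faces. A door opening 778 mm wide and 2014 mm tall is cut through the front wall from the floor up, its −x edge 1949 mm from the wall's −x end.


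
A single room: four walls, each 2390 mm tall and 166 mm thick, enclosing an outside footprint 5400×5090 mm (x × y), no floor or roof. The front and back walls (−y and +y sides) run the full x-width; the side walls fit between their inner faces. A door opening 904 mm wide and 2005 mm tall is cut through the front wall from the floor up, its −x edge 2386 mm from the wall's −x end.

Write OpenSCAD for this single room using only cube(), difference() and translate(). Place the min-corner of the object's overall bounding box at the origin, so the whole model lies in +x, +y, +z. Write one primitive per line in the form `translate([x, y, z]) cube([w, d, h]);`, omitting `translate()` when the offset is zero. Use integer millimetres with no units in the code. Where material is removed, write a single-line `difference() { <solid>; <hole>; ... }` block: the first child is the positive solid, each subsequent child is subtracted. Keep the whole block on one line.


difference() { cube([5400, 166, 2390]); translate([2386, 0, 0]) cube([904, 166, 2005]); }
translate([0, 4924, 0]) cube([5400, 166, 2390]);
translate([0, 166, 0]) cube([166, 4758, 2390]);
translate([5234, 166, 0]) cube([166, 4758, 2390]);


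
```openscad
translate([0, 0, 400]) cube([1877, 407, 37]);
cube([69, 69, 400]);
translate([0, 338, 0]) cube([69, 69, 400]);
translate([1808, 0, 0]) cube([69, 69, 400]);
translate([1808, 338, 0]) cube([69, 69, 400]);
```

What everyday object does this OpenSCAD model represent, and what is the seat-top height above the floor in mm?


A bench. The seat-top height is 437 mm.

A long slab on four corner posts — a bench. The slab sits at z = 400 with thickness 37, so the top is 400 + 37 = 437 mm.


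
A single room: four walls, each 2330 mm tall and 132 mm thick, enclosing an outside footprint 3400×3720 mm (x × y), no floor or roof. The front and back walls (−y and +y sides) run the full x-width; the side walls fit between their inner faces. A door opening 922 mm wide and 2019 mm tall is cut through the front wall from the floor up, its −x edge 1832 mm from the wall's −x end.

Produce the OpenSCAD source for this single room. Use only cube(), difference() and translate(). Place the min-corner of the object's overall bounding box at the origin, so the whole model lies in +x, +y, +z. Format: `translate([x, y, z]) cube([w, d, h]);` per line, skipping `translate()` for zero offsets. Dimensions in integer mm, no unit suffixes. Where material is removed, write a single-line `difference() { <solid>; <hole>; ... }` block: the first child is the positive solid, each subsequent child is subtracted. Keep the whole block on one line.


difference() { cube([3400, 132, 2330]); translate([1832, 0, 0]) cube([922, 132, 2019]); }
translate([0, 3588, 0]) cube([3400, 132, 2330]);
translate([0, 132, 0]) cube([132, 3456, 2330]);
translate([3268, 132, 0]) cube([132, 3456, 2330]);


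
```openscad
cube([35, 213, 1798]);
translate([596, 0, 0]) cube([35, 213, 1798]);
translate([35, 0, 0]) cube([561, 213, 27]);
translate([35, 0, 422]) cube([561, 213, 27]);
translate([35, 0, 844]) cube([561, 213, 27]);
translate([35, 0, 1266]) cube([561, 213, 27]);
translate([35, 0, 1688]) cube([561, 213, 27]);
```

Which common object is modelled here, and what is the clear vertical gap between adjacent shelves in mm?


A bookshelf. The clear shelf gap is 395 mm.

Two tall side panels with 5 horizontal boards between them — a bookshelf. The first two shelf undersides are at z = 0 and z = 422; with shelf thickness 27, the clear gap is 422 − 0 − 27 = 395 mm.


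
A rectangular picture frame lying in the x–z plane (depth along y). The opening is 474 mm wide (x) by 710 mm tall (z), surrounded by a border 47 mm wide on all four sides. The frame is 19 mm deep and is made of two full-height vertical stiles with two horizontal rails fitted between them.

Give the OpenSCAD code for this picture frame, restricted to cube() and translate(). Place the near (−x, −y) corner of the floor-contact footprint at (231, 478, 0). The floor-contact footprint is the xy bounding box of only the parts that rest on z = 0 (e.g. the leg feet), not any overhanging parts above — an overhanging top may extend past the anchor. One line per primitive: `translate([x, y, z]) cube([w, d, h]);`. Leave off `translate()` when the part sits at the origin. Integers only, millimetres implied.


translate([231, 478, 0]) cube([47, 19, 804]);
translate([752, 478, 0]) cube([47, 19, 804]);
translate([278, 478, 0]) cube([474, 19, 47]);
translate([278, 478, 757]) cube([474, 19, 47]);


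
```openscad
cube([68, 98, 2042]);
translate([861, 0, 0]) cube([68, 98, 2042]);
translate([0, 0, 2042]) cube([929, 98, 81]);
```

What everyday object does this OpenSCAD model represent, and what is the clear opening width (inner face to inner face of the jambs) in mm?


A door frame. The clear opening width is 793 mm.

Two 2042 mm tall posts with a header on top — a door frame. The left jamb is 68 mm wide at x = 0; the right jamb starts at x = 861. The clear opening is 861 − 68 = 793 mm.


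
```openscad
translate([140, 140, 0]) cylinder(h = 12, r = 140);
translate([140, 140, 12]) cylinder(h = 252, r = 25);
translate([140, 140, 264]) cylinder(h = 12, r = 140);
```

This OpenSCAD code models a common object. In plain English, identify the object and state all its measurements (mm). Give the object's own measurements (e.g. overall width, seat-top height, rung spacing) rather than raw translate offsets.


A spool: two coaxial disc flanges of radius 140 mm and thickness 12 mm, joined by a core cylinder of radius 25 mm and height 252 mm. The lower flange rests on z = 0 and the three cylinders share a vertical axis.


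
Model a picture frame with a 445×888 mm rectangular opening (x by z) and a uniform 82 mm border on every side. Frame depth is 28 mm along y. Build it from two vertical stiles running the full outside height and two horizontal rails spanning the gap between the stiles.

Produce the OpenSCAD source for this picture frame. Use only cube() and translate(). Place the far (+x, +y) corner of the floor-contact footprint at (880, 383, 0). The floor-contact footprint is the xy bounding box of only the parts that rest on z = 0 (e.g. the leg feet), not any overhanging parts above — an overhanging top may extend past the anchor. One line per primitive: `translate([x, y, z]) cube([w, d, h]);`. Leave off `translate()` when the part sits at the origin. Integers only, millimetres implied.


translate([271, 355, 0]) cube([82, 28, 1052]);
translate([798, 355, 0]) cube([82, 28, 1052]);
translate([353, 355, 0]) cube([445, 28, 82]);
translate([353, 355, 970]) cube([445, 28, 82]);


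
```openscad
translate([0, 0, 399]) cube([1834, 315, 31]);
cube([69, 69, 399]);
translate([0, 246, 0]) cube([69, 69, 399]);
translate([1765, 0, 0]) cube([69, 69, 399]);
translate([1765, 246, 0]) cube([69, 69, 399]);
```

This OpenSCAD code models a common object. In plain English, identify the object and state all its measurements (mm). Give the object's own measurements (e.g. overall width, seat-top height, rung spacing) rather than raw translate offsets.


A long wooden bench with a 1834 mm (x) × 315 mm (y) seat, 31 mm thick, its top surface 430 mm above the floor. Four 69 mm square legs at the seat corners, flush with the edges, run from z = 0 to the seat underside.


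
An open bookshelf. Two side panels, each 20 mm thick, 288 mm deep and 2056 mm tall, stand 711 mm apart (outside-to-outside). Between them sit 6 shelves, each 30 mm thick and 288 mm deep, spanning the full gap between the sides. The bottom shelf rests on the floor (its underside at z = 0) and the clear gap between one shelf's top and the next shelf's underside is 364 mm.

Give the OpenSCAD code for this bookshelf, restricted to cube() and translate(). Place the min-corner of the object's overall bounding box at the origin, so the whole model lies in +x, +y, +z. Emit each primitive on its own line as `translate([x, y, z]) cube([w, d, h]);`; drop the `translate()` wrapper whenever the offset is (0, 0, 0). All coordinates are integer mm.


cube([20, 288, 2056]);
translate([691, 0, 0]) cube([20, 288, 2056]);
translate([20, 0, 0]) cube([671, 288, 30]);
translate([20, 0, 394]) cube([671, 288, 30]);
translate([20, 0, 788]) cube([671, 288, 30]);
translate([20, 0, 1182]) cube([671, 288, 30]);
translate([20, 0, 1576]) cube([671, 288, 30]);
translate([20, 0, 1970]) cube([671, 288, 30]);


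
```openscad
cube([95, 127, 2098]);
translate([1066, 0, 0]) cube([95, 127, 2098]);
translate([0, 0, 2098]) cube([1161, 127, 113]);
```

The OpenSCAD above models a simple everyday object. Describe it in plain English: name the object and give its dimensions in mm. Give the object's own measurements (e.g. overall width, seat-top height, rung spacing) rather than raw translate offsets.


A door frame. The clear opening is 971 mm wide and 2098 mm high. Two 95 mm wide jambs, 127 mm deep, stand either side of the opening from the floor to the top of the opening. A 113 mm thick head sits across the top of both jambs, spanning the full outside width of the frame.


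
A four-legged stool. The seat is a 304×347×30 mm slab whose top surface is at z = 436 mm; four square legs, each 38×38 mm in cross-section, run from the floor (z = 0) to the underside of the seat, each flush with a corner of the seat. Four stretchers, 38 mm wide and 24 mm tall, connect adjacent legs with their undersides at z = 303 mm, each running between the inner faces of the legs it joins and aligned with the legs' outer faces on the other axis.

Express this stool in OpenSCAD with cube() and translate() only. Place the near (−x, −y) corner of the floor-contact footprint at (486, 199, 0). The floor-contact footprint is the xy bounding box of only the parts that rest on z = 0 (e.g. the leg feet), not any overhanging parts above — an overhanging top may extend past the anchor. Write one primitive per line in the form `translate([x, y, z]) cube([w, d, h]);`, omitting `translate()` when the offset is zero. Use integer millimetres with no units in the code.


translate([486, 199, 406]) cube([304, 347, 30]);
translate([486, 199, 0]) cube([38, 38, 406]);
translate([752, 199, 0]) cube([38, 38, 406]);
translate([486, 508, 0]) cube([38, 38, 406]);
translate([752, 508, 0]) cube([38, 38, 406]);
translate([524, 199, 303]) cube([228, 38, 24]);
translate([524, 508, 303]) cube([228, 38, 24]);
translate([486, 237, 303]) cube([38, 271, 24]);
translate([752, 237, 303]) cube([38, 271, 24]);


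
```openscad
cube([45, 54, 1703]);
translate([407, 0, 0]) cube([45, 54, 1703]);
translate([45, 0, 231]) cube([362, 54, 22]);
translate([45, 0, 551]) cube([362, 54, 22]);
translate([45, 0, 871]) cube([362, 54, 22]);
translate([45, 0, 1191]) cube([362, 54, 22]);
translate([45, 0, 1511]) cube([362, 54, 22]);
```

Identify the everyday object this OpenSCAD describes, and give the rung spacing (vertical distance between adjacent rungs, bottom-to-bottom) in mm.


A ladder. The rung spacing is 320 mm.

Two tall 45×54 posts with 5 short bars between them — a ladder. Adjacent rungs sit at z = 231 and z = 551, so the spacing is 551 − 231 = 320 mm.


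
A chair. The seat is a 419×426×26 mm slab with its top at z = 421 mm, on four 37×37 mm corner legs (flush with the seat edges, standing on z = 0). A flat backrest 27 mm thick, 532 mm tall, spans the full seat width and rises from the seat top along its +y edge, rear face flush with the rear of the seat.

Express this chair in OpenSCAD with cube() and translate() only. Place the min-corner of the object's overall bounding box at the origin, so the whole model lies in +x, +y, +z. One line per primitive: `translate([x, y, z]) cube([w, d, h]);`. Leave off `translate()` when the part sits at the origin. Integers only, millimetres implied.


translate([0, 0, 395]) cube([419, 426, 26]);
cube([37, 37, 395]);
translate([382, 0, 0]) cube([37, 37, 395]);
translate([0, 389, 0]) cube([37, 37, 395]);
translate([382, 389, 0]) cube([37, 37, 395]);
translate([0, 399, 421]) cube([419, 27, 532]);


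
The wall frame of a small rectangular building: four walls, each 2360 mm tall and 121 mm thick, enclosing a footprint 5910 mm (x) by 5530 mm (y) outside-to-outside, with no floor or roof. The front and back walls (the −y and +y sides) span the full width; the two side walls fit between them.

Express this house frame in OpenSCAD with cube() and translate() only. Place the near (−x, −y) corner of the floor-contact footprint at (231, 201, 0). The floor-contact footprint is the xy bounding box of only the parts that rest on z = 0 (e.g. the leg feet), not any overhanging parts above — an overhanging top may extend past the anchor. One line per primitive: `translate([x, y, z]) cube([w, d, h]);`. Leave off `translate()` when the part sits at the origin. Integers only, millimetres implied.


translate([231, 201, 0]) cube([5910, 121, 2360]);
translate([231, 5610, 0]) cube([5910, 121, 2360]);
translate([231, 322, 0]) cube([121, 5288, 2360]);
translate([6020, 322, 0]) cube([121, 5288, 2360]);


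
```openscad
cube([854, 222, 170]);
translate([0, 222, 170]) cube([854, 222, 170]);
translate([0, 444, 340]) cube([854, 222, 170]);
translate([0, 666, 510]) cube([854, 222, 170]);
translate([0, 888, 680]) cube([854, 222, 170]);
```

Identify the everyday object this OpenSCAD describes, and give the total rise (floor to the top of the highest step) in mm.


A staircase. The total rise is 850 mm.

5 identical blocks, each offset up and back from the previous — a staircase. Each step is 170 mm tall and there are 5 of them, so the total rise is 5 × 170 = 850 mm.


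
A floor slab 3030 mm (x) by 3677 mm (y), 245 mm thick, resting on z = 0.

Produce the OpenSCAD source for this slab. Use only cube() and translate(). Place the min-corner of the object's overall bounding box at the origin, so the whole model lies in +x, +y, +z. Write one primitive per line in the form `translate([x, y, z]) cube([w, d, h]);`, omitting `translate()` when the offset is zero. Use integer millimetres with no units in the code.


cube([3030, 3677, 245]);


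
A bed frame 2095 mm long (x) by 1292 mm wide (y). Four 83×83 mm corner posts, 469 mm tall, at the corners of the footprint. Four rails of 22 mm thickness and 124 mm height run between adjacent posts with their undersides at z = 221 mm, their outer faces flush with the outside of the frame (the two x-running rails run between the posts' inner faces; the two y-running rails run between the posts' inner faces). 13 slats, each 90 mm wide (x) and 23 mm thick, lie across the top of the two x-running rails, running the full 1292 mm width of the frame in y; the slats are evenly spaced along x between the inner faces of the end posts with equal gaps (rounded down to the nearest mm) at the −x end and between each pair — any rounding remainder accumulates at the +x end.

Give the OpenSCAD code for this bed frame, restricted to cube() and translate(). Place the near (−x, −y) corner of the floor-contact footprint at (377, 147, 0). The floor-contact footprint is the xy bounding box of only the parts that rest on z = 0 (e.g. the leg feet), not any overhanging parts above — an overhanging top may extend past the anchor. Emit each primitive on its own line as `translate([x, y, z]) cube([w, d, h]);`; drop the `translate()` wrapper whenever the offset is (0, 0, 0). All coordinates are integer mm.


translate([377, 147, 0]) cube([83, 83, 469]);
translate([377, 1356, 0]) cube([83, 83, 469]);
translate([2389, 147, 0]) cube([83, 83, 469]);
translate([2389, 1356, 0]) cube([83, 83, 469]);
translate([460, 147, 221]) cube([1929, 22, 124]);
translate([460, 1417, 221]) cube([1929, 22, 124]);
translate([377, 230, 221]) cube([22, 1126, 124]);
translate([2450, 230, 221]) cube([22, 1126, 124]);
translate([514, 147, 345]) cube([90, 1292, 23]);
translate([658, 147, 345]) cube([90, 1292, 23]);
translate([802, 147, 345]) cube([90, 1292, 23]);
translate([946, 147, 345]) cube([90, 1292, 23]);
translate([1090, 147, 345]) cube([90, 1292, 23]);
translate([1234, 147, 345]) cube([90, 1292, 23]);
translate([1378, 147, 345]) cube([90, 1292, 23]);
translate([1522, 147, 345]) cube([90, 1292, 23]);
translate([1666, 147, 345]) cube([90, 1292, 23]);
translate([1810, 147, 345]) cube([90, 1292, 23]);
translate([1954, 147, 345]) cube([90, 1292, 23]);
translate([2098, 147, 345]) cube([90, 1292, 23]);
translate([2242, 147, 345]) cube([90, 1292, 23]);


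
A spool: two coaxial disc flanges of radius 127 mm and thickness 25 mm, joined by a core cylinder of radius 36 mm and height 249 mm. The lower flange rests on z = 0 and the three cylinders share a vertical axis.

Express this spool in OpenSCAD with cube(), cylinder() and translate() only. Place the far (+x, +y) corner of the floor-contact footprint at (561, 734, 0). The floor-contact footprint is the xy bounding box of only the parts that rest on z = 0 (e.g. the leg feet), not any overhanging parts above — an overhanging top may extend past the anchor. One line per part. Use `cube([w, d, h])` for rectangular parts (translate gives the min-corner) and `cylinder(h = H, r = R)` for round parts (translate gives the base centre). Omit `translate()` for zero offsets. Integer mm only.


translate([434, 607, 0]) cylinder(h = 25, r = 127);
translate([434, 607, 25]) cylinder(h = 249, r = 36);
translate([434, 607, 274]) cylinder(h = 25, r = 127);


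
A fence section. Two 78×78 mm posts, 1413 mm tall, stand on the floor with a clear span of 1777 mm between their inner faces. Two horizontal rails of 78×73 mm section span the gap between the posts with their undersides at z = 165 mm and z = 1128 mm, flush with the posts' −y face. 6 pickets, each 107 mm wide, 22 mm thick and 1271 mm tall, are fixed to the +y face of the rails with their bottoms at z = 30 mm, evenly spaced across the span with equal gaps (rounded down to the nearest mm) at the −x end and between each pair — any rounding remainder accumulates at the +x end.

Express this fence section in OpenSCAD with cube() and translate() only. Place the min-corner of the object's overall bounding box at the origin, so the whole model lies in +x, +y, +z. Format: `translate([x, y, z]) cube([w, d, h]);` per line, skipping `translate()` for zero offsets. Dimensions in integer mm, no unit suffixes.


cube([78, 78, 1413]);
translate([1855, 0, 0]) cube([78, 78, 1413]);
translate([78, 0, 165]) cube([1777, 78, 73]);
translate([78, 0, 1128]) cube([1777, 78, 73]);
translate([240, 78, 30]) cube([107, 22, 1271]);
translate([509, 78, 30]) cube([107, 22, 1271]);
translate([778, 78, 30]) cube([107, 22, 1271]);
translate([1047, 78, 30]) cube([107, 22, 1271]);
translate([1316, 78, 30]) cube([107, 22, 1271]);
translate([1585, 78, 30]) cube([107, 22, 1271]);


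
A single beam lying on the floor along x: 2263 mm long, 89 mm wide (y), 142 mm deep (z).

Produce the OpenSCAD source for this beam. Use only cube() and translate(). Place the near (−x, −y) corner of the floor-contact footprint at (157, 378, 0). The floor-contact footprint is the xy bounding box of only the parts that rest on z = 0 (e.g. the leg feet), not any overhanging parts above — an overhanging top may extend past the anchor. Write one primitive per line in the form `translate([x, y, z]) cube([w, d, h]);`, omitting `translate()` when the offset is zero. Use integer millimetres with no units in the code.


translate([157, 378, 0]) cube([2263, 89, 142]);


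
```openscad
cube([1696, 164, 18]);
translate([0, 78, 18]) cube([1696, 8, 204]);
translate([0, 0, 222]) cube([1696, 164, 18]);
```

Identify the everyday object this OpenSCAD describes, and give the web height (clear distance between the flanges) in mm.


An I-beam. The web height is 204 mm.

Two wide flanges with a thin centred web — an I-beam. Overall 240 mm minus two 18 mm flanges gives a web of 240 − 2·18 = 204 mm.


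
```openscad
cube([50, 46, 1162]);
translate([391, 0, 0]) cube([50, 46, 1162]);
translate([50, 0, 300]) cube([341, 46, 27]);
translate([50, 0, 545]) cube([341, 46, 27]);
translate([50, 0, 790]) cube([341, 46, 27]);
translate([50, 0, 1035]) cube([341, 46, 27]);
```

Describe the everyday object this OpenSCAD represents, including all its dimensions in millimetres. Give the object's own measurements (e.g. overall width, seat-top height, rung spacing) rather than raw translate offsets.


A straight ladder. Two 50×46 mm vertical rails, 1162 mm tall, stand 441 mm apart (outside-to-outside) with their front faces coplanar on the −y side. 4 rungs, each 46 mm deep and 27 mm tall, span between the inner faces of the rails, front faces flush with the rails. The lowest rung's underside is at z = 300 mm and rungs are spaced 245 mm apart (underside to underside).


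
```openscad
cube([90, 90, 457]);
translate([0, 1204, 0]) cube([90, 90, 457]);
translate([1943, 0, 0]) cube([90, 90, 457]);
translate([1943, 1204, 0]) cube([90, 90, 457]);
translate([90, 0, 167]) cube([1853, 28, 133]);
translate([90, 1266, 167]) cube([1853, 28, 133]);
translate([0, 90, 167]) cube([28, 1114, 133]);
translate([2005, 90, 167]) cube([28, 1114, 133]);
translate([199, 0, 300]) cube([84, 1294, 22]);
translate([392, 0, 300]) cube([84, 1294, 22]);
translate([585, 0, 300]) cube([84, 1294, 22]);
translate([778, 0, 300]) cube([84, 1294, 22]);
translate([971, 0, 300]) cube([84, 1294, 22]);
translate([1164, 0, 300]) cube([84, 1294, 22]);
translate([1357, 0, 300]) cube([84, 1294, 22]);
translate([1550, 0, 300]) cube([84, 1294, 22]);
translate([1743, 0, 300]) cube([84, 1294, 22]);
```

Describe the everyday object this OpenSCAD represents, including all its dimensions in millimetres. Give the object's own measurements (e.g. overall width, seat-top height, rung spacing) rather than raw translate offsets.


A bed frame 2033 mm long (x) by 1294 mm wide (y). Four 90×90 mm corner posts, 457 mm tall, at the corners of the footprint. Four rails of 28 mm thickness and 133 mm height run between adjacent posts with their undersides at z = 167 mm, their outer faces flush with the outside of the frame (the two x-running rails run between the posts' inner faces; the two y-running rails run between the posts' inner faces). 9 slats, each 84 mm wide (x) and 22 mm thick, lie across the top of the two x-running rails, running the full 1294 mm width of the frame in y; along x they sit between the end posts with a 109 mm gap after the −x posts and between neighbouring slats, leaving 116 mm before the +x posts.


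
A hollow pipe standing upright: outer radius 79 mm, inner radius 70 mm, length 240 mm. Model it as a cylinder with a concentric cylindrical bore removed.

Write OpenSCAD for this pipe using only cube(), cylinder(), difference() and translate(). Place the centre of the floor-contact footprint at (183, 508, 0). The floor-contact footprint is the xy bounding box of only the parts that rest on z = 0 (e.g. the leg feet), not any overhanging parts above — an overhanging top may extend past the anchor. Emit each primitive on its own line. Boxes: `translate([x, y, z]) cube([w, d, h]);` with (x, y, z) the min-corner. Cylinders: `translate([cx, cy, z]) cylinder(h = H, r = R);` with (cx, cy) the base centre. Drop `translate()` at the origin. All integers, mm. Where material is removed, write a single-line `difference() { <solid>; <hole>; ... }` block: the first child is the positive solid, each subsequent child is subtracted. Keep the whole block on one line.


difference() { translate([183, 508, 0]) cylinder(h = 240, r = 79); translate([183, 508, 0]) cylinder(h = 240, r = 70); }


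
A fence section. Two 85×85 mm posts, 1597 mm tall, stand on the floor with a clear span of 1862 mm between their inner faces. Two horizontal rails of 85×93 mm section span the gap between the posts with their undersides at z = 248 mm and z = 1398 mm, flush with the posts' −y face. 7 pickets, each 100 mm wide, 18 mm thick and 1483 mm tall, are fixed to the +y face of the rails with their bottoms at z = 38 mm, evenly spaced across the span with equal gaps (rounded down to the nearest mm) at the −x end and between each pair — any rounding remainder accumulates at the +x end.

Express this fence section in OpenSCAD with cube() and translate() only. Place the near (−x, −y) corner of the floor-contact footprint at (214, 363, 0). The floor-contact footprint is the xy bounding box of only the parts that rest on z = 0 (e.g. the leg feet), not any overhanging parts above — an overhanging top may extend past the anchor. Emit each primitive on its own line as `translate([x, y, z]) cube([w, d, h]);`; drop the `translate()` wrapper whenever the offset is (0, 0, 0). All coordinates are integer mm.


translate([214, 363, 0]) cube([85, 85, 1597]);
translate([2161, 363, 0]) cube([85, 85, 1597]);
translate([299, 363, 248]) cube([1862, 85, 93]);
translate([299, 363, 1398]) cube([1862, 85, 93]);
translate([444, 448, 38]) cube([100, 18, 1483]);
translate([689, 448, 38]) cube([100, 18, 1483]);
translate([934, 448, 38]) cube([100, 18, 1483]);
translate([1179, 448, 38]) cube([100, 18, 1483]);
translate([1424, 448, 38]) cube([100, 18, 1483]);
translate([1669, 448, 38]) cube([100, 18, 1483]);
translate([1914, 448, 38]) cube([100, 18, 1483]);


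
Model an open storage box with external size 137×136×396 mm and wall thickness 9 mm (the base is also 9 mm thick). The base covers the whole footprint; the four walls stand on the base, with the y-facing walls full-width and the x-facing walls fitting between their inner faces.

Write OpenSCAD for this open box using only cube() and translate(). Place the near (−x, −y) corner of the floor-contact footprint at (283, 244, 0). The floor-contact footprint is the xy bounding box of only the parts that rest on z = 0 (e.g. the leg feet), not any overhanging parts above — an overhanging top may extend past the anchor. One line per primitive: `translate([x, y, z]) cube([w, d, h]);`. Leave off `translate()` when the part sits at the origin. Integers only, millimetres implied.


translate([283, 244, 0]) cube([137, 136, 9]);
translate([283, 244, 9]) cube([137, 9, 387]);
translate([283, 371, 9]) cube([137, 9, 387]);
translate([283, 253, 9]) cube([9, 118, 387]);
translate([411, 253, 9]) cube([9, 118, 387]);
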